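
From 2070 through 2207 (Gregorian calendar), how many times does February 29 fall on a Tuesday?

4

Leap years in 2070–2207: 32 of them.
Feb 29 weekday advances by 5 (mod 7) from one leap year to the next four years later (or differs when a century non-leap intervenes).
Leap-day weekdays: 2072:Mon 2076:Sat 2080:Thu 2084:Tue✓ 2088:Sun 2092:Fri 2096:Wed 2104:Fri 2108:Wed 2112:Mon 2116:Sat 2120:Thu 2124:Tue✓ …(6 more)… 2152:Tue✓ 2156:Sun 2160:Fri 2164:Wed 2168:Mon 2172:Sat 2176:Thu 2180:Tue✓ 2184:Sun 2188:Fri 2192:Wed 2196:Mon 2204:Wed
Tuesday: 2084, 2124, 2152, 2180 → 4.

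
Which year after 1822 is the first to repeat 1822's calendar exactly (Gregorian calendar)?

Two years share a calendar iff Jan 1 falls on the same weekday and both are leap or both are common. 1822: Jan 1 is Tuesday, common year.
1823: Jan 1 Wednesday, common
1824: Jan 1 Thursday, leap
1825: Jan 1 Saturday, common
1826: Jan 1 Sunday, common
1827: Jan 1 Monday, common
1828: Jan 1 Tuesday, leap
1829: Jan 1 Thursday, common
1830: Jan 1 Friday, common
1831: Jan 1 Saturday, common
1832: Jan 1 Sunday, leap
1833: Jan 1 Tuesday, common
1833 matches on both conditions.

1833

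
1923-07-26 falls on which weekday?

January 1, 1923 is a Monday.
July 26 is day 207 of the year, i.e. 206 days after Jan 1.
206 mod 7 = 3, so advance 3 weekdays from Monday: Thursday.

Thursday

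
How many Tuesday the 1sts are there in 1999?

1

Check the 1st of each month of 1999: Jan 1: Fri, Feb 1: Mon, Mar 1: Mon, Apr 1: Thu, May 1: Sat, Jun 1: Tue, Jul 1: Thu, Aug 1: Sun, Sep 1: Wed, Oct 1: Fri, Nov 1: Mon, Dec 1: Wed.
Tuesday occurs in June — 1 month.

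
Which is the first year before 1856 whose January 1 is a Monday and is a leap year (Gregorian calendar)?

Jan 1 advances by 2 weekdays after a leap year and by 1 after a common year.
1856: Jan 1 is Tuesday (leap).
1855: Monday
1854: Sunday
1853: Saturday
1852: Thursday (leap)
1851: Wednesday
1850: Tuesday
1849: Monday
1848: Saturday (leap)
1847: Friday
1846: Thursday
1845: Wednesday
1844: Monday (leap)
1844 begins on a Monday and is a leap year.

1844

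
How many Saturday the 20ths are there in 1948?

Check the 20th of each month of 1948: Jan 20: Tue, Feb 20: Fri, Mar 20: Sat, Apr 20: Tue, May 20: Thu, Jun 20: Sun, Jul 20: Tue, Aug 20: Fri, Sep 20: Mon, Oct 20: Wed, Nov 20: Sat, Dec 20: Mon.
Saturday occurs in March, November — 2 months.

2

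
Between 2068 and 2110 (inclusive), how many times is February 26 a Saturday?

Track February 26's weekday year by year (advancing +1, or +2 across a Feb 29):
  2068: Sun  2069: Tue (+2)  2070: Wed (+1)  2071: Thu (+1)  2072: Fri (+1)
  2073: Sun (+2)  2074: Mon (+1)  2075: Tue (+1)  2076: Wed (+1)  2077: Fri (+2)
  2078: Sat (+1) ✓  2079: Sun (+1)  2080: Mon (+1)  2081: Wed (+2)  … (15 more years) …
  2097: Tue (+2)  2098: Wed (+1)  2099: Thu (+1)  2100: Fri (+1)  2101: Sat (+1) ✓
  2102: Sun (+1)  2103: Mon (+1)  2104: Tue (+1)  2105: Thu (+2)  2106: Fri (+1)
  2107: Sat (+1) ✓  2108: Sun (+1)  2109: Tue (+2)  2110: Wed (+1)
Saturday years: 2078, 2084, 2089, 2095, 2101, 2107 — 6 in total.

6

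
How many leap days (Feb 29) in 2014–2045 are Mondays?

2

Leap years in 2014–2045: 8 of them.
Feb 29 weekday advances by 5 (mod 7) from one leap year to the next four years later (or differs when a century non-leap intervenes).
Leap-day weekdays: 2016:Mon✓ 2020:Sat 2024:Thu 2028:Tue 2032:Sun 2036:Fri 2040:Wed 2044:Mon✓
Monday: 2016, 2044 → 2.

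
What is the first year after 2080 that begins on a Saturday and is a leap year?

2084

Jan 1 advances by 2 weekdays after a leap year and by 1 after a common year.
2080: Jan 1 is Monday (leap).
2081: Wednesday
2082: Thursday
2083: Friday
2084: Saturday (leap)
2084 begins on a Saturday and is a leap year.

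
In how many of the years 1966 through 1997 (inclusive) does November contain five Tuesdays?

9

November has 30 days; it has five Tuesdays when Tuesday falls among the first (month-length − 28) days — i.e. when November 1 is one of Tuesday/Monday.
November 1 by year: 1966:Tue✓ 1967:Wed 1968:Fri 1969:Sat 1970:Sun 1971:Mon✓ 1972:Wed 1973:Thu 1974:Fri 1975:Sat 1976:Mon✓ 1977:Tue✓ 1978:Wed 1979:Thu 1980:Sat 1981:Sun 1982:Mon✓ 1983:Tue✓ 1984:Thu 1985:Fri 1986:Sat 1987:Sun 1988:Tue✓ 1989:Wed 1990:Thu 1991:Fri 1992:Sun 1993:Mon✓ 1994:Tue✓ 1995:Wed 1996:Fri 1997:Sat
Years with five Tuesdays: 1966, 1971, 1976, 1977, 1982, 1983, 1988, 1993, 1994 → 9.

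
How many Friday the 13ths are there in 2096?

Check the 13th of each month of 2096: Jan 13: Fri, Feb 13: Mon, Mar 13: Tue, Apr 13: Fri, May 13: Sun, Jun 13: Wed, Jul 13: Fri, Aug 13: Mon, Sep 13: Thu, Oct 13: Sat, Nov 13: Tue, Dec 13: Thu.
Friday occurs in January, April, July — 3 months.

3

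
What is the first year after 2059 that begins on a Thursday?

Jan 1 advances by 2 weekdays after a leap year and by 1 after a common year.
2059: Jan 1 is Wednesday.
2060: Thursday (leap)
2060 begins on a Thursday

2060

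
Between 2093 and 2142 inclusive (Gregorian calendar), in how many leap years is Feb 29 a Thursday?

Leap years in 2093–2142: 11 of them.
Feb 29 weekday advances by 5 (mod 7) from one leap year to the next four years later (or differs when a century non-leap intervenes).
Leap-day weekdays: 2096:Wed 2104:Fri 2108:Wed 2112:Mon 2116:Sat 2120:Thu✓ 2124:Tue 2128:Sun 2132:Fri 2136:Wed 2140:Mon
Thursday: 2120 → 1.

1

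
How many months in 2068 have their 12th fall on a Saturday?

1

Check the 12th of each month of 2068: Jan 12: Thu, Feb 12: Sun, Mar 12: Mon, Apr 12: Thu, May 12: Sat, Jun 12: Tue, Jul 12: Thu, Aug 12: Sun, Sep 12: Wed, Oct 12: Fri, Nov 12: Mon, Dec 12: Wed.
Saturday occurs in May — 1 month.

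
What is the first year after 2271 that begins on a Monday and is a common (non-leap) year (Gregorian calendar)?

Jan 1 advances by 2 weekdays after a leap year and by 1 after a common year.
2271: Jan 1 is Sunday.
2272: Monday (leap)
2273: Wednesday
2274: Thursday
2275: Friday
2276: Saturday (leap)
2277: Monday
2277 begins on a Monday and is a common year.

2277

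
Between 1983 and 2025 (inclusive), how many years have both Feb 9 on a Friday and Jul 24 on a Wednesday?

Check each year's weekday for Feb 9 and Jul 24:
  1983: Wed/Sun  1984: Thu/Tue  1985: Sat/Wed  1986: Sun/Thu  1987: Mon/Fri  1988: Tue/Sun  1989: Thu/Mon  1990: Fri/Tue  1991: Sat/Wed  1992: Sun/Fri  1993: Tue/Sat  1994: Wed/Sun  1995: Thu/Mon  1996: Fri/Wed ✓  …(15 more)…  2012: Thu/Tue  2013: Sat/Wed  2014: Sun/Thu  2015: Mon/Fri  2016: Tue/Sun  2017: Thu/Mon  2018: Fri/Tue  2019: Sat/Wed  2020: Sun/Fri  2021: Tue/Sat  2022: Wed/Sun  2023: Thu/Mon  2024: Fri/Wed ✓  2025: Sun/Thu
Both conditions hold in: 1996, 2024 — 2.

2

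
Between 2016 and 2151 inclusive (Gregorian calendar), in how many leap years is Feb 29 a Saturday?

Leap years in 2016–2151: 33 of them.
Feb 29 weekday advances by 5 (mod 7) from one leap year to the next four years later (or differs when a century non-leap intervenes).
Leap-day weekdays: 2016:Mon 2020:Sat✓ 2024:Thu 2028:Tue 2032:Sun 2036:Fri 2040:Wed 2044:Mon 2048:Sat✓ 2052:Thu 2056:Tue 2060:Sun 2064:Fri …(7 more)… 2096:Wed 2104:Fri 2108:Wed 2112:Mon 2116:Sat✓ 2120:Thu 2124:Tue 2128:Sun 2132:Fri 2136:Wed 2140:Mon 2144:Sat✓ 2148:Thu
Saturday: 2020, 2048, 2076, 2116, 2144 → 5.

5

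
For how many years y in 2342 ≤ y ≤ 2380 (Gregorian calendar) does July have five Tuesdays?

July has 31 days; it has five Tuesdays when Tuesday falls among the first (month-length − 28) days — i.e. when July 1 is one of Tuesday/Monday/Sunday.
July 1 by year: 2342:Wed 2343:Thu 2344:Sat 2345:Sun✓ 2346:Mon✓ 2347:Tue✓ 2348:Thu 2349:Fri 2350:Sat 2351:Sun✓ 2352:Tue✓ 2353:Wed 2354:Thu 2355:Fri 2356:Sun✓ …(9 more)… 2366:Fri 2367:Sat 2368:Mon✓ 2369:Tue✓ 2370:Wed 2371:Thu 2372:Sat 2373:Sun✓ 2374:Mon✓ 2375:Tue✓ 2376:Thu 2377:Fri 2378:Sat 2379:Sun✓ 2380:Tue✓
Years with five Tuesdays: 2345, 2346, 2347, 2351, 2352, 2356, 2357, 2358, 2362, 2363, 2368, 2369, 2373, 2374, 2375, 2379, 2380 → 17.

17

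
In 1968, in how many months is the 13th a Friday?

2

Check the 13th of each month of 1968: Jan 13: Sat, Feb 13: Tue, Mar 13: Wed, Apr 13: Sat, May 13: Mon, Jun 13: Thu, Jul 13: Sat, Aug 13: Tue, Sep 13: Fri, Oct 13: Sun, Nov 13: Wed, Dec 13: Fri.
Friday occurs in September, December — 2 months.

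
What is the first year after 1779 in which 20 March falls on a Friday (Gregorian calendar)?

From one year to the next, a fixed date's weekday advances by 1, or by 2 when a Feb 29 lies between the two dates.
1779: March 20 is Saturday.
1780: Monday (+2)
1781: Tuesday (+1)
1782: Wednesday (+1)
1783: Thursday (+1)
1784: Saturday (+2)
1785: Sunday (+1)
1786: Monday (+1)
1787: Tuesday (+1)
1788: Thursday (+2)
1789: Friday (+1)
20 March falls on a Friday in 1789.

1789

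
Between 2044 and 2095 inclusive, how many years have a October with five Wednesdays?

21

October has 31 days; it has five Wednesdays when Wednesday falls among the first (month-length − 28) days — i.e. when October 1 is one of Wednesday/Tuesday/Monday.
October 1 by year: 2044:Sat 2045:Sun 2046:Mon✓ 2047:Tue✓ 2048:Thu 2049:Fri 2050:Sat 2051:Sun 2052:Tue✓ 2053:Wed✓ 2054:Thu 2055:Fri 2056:Sun 2057:Mon✓ 2058:Tue✓ …(22 more)… 2081:Wed✓ 2082:Thu 2083:Fri 2084:Sun 2085:Mon✓ 2086:Tue✓ 2087:Wed✓ 2088:Fri 2089:Sat 2090:Sun 2091:Mon✓ 2092:Wed✓ 2093:Thu 2094:Fri 2095:Sat
Years with five Wednesdays: 2046, 2047, 2052, 2053, 2057, 2058, 2059, 2063, 2064, 2068, 2069, 2070, 2074, 2075, 2080, 2081, 2085, 2086, 2087, 2091, 2092 → 21.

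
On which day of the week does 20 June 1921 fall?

Monday

January 1, 1921 is a Saturday.
June 20 is day 171 of the year, i.e. 170 days after Jan 1.
170 mod 7 = 2, so advance 2 weekdays from Saturday: Monday.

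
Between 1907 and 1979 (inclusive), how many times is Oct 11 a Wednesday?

Track Oct 11's weekday year by year (advancing +1, or +2 across a Feb 29):
  1907: Fri  1908: Sun (+2)  1909: Mon (+1)  1910: Tue (+1)  1911: Wed (+1) ✓
  1912: Fri (+2)  1913: Sat (+1)  1914: Sun (+1)  1915: Mon (+1)  1916: Wed (+2) ✓
  1917: Thu (+1)  1918: Fri (+1)  1919: Sat (+1)  1920: Mon (+2)  … (45 more years) …
  1966: Tue (+1)  1967: Wed (+1) ✓  1968: Fri (+2)  1969: Sat (+1)  1970: Sun (+1)
  1971: Mon (+1)  1972: Wed (+2) ✓  1973: Thu (+1)  1974: Fri (+1)  1975: Sat (+1)
  1976: Mon (+2)  1977: Tue (+1)  1978: Wed (+1) ✓  1979: Thu (+1)
Wednesday years: 1911, 1916, 1922, 1933, 1939, 1944, 1950, 1961, 1967, 1972, 1978 — 11 in total.

11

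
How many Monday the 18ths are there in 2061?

2

Check the 18th of each month of 2061: Jan 18: Tue, Feb 18: Fri, Mar 18: Fri, Apr 18: Mon, May 18: Wed, Jun 18: Sat, Jul 18: Mon, Aug 18: Thu, Sep 18: Sun, Oct 18: Tue, Nov 18: Fri, Dec 18: Sun.
Monday occurs in April, July — 2 months.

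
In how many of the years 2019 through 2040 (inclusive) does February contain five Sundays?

February has 28 days (29 in leap years); it has five Sundays when Sunday falls among the first (month-length − 28) days — i.e. when February 1 is Sunday in a leap year (never in a common year).
February 1 by year: 2019:Fri 2020:Sat 2021:Mon 2022:Tue 2023:Wed 2024:Thu 2025:Sat 2026:Sun 2027:Mon 2028:Tue 2029:Thu 2030:Fri 2031:Sat 2032:Sun✓ 2033:Tue 2034:Wed 2035:Thu 2036:Fri 2037:Sun 2038:Mon 2039:Tue 2040:Wed
Years with five Sundays: 2032 → 1.

1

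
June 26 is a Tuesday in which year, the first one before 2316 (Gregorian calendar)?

From one year to the next, a fixed date's weekday advances by 1, or by 2 when a Feb 29 lies between the two dates.
2316: June 26 is Monday.
2315: Saturday (−2)
2314: Friday (−1)
2313: Thursday (−1)
2312: Wednesday (−1)
2311: Monday (−2)
2310: Sunday (−1)
2309: Saturday (−1)
2308: Friday (−1)
2307: Wednesday (−2)
2306: Tuesday (−1)
June 26 falls on a Tuesday in 2306.

2306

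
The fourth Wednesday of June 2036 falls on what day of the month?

June 1, 2036 is a Sunday, so the first Wednesday is the 4th.
The fourth Wednesday is 4 + 21 = 25.

25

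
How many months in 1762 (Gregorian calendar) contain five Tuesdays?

A month of length L has five Tuesdays iff its first Tuesday is on day ≤ L−28 (so day 1–3 in a 31-day month, 1–2 in a 30-day month, day 1 in a leap February).
Checking each month of 1762: Jan starts Fri (31d); Feb starts Mon (28d); Mar starts Mon (31d) ✓; Apr starts Thu (30d); May starts Sat (31d); Jun starts Tue (30d) ✓; Jul starts Thu (31d); Aug starts Sun (31d) ✓; Sep starts Wed (30d); Oct starts Fri (31d); Nov starts Mon (30d) ✓; Dec starts Wed (31d).
Five-Tuesday months: March, June, August, November → 4.

4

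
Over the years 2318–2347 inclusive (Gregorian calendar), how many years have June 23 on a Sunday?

5

Track June 23's weekday year by year (advancing +1, or +2 across a Feb 29):
  2318: Sun ✓  2319: Mon (+1)  2320: Wed (+2)  2321: Thu (+1)  2322: Fri (+1)
  2323: Sat (+1)  2324: Mon (+2)  2325: Tue (+1)  2326: Wed (+1)  2327: Thu (+1)
  2328: Sat (+2)  2329: Sun (+1) ✓  2330: Mon (+1)  2331: Tue (+1)  2332: Thu (+2)
  2333: Fri (+1)  2334: Sat (+1)  2335: Sun (+1) ✓  2336: Tue (+2)  2337: Wed (+1)
  2338: Thu (+1)  2339: Fri (+1)  2340: Sun (+2) ✓  2341: Mon (+1)  2342: Tue (+1)
  2343: Wed (+1)  2344: Fri (+2)  2345: Sat (+1)  2346: Sun (+1) ✓  2347: Mon (+1)
Sunday years: 2318, 2329, 2335, 2340, 2346 — 5 in total.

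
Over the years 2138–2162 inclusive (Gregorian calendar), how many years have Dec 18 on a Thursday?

Track Dec 18's weekday year by year (advancing +1, or +2 across a Feb 29):
  2138: Thu ✓  2139: Fri (+1)  2140: Sun (+2)  2141: Mon (+1)  2142: Tue (+1)
  2143: Wed (+1)  2144: Fri (+2)  2145: Sat (+1)  2146: Sun (+1)  2147: Mon (+1)
  2148: Wed (+2)  2149: Thu (+1) ✓  2150: Fri (+1)  2151: Sat (+1)  2152: Mon (+2)
  2153: Tue (+1)  2154: Wed (+1)  2155: Thu (+1) ✓  2156: Sat (+2)  2157: Sun (+1)
  2158: Mon (+1)  2159: Tue (+1)  2160: Thu (+2) ✓  2161: Fri (+1)  2162: Sat (+1)
Thursday years: 2138, 2149, 2155, 2160 — 4 in total.

4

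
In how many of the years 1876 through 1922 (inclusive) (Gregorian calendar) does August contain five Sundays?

18

August has 31 days; it has five Sundays when Sunday falls among the first (month-length − 28) days — i.e. when August 1 is one of Sunday/Saturday/Friday.
August 1 by year: 1876:Tue 1877:Wed 1878:Thu 1879:Fri✓ 1880:Sun✓ 1881:Mon 1882:Tue 1883:Wed 1884:Fri✓ 1885:Sat✓ 1886:Sun✓ 1887:Mon 1888:Wed 1889:Thu 1890:Fri✓ …(17 more)… 1908:Sat✓ 1909:Sun✓ 1910:Mon 1911:Tue 1912:Thu 1913:Fri✓ 1914:Sat✓ 1915:Sun✓ 1916:Tue 1917:Wed 1918:Thu 1919:Fri✓ 1920:Sun✓ 1921:Mon 1922:Tue
Years with five Sundays: 1879, 1880, 1884, 1885, 1886, 1890, 1891, 1896, 1897, 1902, 1903, 1908, 1909, 1913, 1914, 1915, 1919, 1920 → 18.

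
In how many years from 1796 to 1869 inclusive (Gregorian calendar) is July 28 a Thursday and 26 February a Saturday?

Check each year's weekday for July 28 and 26 February:
  1796: Thu/Fri  1797: Fri/Sun  1798: Sat/Mon  1799: Sun/Tue  1800: Mon/Wed  1801: Tue/Thu  1802: Wed/Fri  1803: Thu/Sat ✓  1804: Sat/Sun  1805: Sun/Tue  1806: Mon/Wed  1807: Tue/Thu  1808: Thu/Fri  1809: Fri/Sun  …(46 more)…  1856: Mon/Tue  1857: Tue/Thu  1858: Wed/Fri  1859: Thu/Sat ✓  1860: Sat/Sun  1861: Sun/Tue  1862: Mon/Wed  1863: Tue/Thu  1864: Thu/Fri  1865: Fri/Sun  1866: Sat/Mon  1867: Sun/Tue  1868: Tue/Wed  1869: Wed/Fri
Both conditions hold in: 1803, 1814, 1825, 1831, 1842, 1853, 1859 — 7.

7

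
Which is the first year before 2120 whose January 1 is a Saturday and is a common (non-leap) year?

Jan 1 advances by 2 weekdays after a leap year and by 1 after a common year.
2120: Jan 1 is Monday (leap).
2119: Sunday
2118: Saturday
2118 begins on a Saturday and is a common year.

2118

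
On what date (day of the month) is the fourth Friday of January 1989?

January 1, 1989 is a Sunday, so the first Friday is the 6th.
The fourth Friday is 6 + 21 = 27.

27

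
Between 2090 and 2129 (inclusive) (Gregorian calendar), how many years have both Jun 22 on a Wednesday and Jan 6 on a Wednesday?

1

Check each year's weekday for Jun 22 and Jan 6:
  2090: Thu/Fri  2091: Fri/Sat  2092: Sun/Sun  2093: Mon/Tue  2094: Tue/Wed  2095: Wed/Thu  2096: Fri/Fri  2097: Sat/Sun  2098: Sun/Mon  2099: Mon/Tue  2100: Tue/Wed  2101: Wed/Thu  2102: Thu/Fri  2103: Fri/Sat  …(12 more)…  2116: Mon/Mon  2117: Tue/Wed  2118: Wed/Thu  2119: Thu/Fri  2120: Sat/Sat  2121: Sun/Mon  2122: Mon/Tue  2123: Tue/Wed  2124: Thu/Thu  2125: Fri/Sat  2126: Sat/Sun  2127: Sun/Mon  2128: Tue/Tue  2129: Wed/Thu
Both conditions hold in: 2112 — 1.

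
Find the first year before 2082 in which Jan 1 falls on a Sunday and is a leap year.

2068

Jan 1 advances by 2 weekdays after a leap year and by 1 after a common year.
2082: Jan 1 is Thursday.
2081: Wednesday
2080: Monday (leap)
2079: Sunday
2078: Saturday
2077: Friday
2076: Wednesday (leap)
2075: Tuesday
2074: Monday
2073: Sunday
2072: Friday (leap)
2071: Thursday
2070: Wednesday
2069: Tuesday
2068: Sunday (leap)
2068 begins on a Sunday and is a leap year.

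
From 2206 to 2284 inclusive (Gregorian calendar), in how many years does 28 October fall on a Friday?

11

Track 28 October's weekday year by year (advancing +1, or +2 across a Feb 29):
  2206: Tue  2207: Wed (+1)  2208: Fri (+2) ✓  2209: Sat (+1)  2210: Sun (+1)
  2211: Mon (+1)  2212: Wed (+2)  2213: Thu (+1)  2214: Fri (+1) ✓  2215: Sat (+1)
  2216: Mon (+2)  2217: Tue (+1)  2218: Wed (+1)  2219: Thu (+1)  … (51 more years) …
  2271: Sat (+1)  2272: Mon (+2)  2273: Tue (+1)  2274: Wed (+1)  2275: Thu (+1)
  2276: Sat (+2)  2277: Sun (+1)  2278: Mon (+1)  2279: Tue (+1)  2280: Thu (+2)
  2281: Fri (+1) ✓  2282: Sat (+1)  2283: Sun (+1)  2284: Tue (+2)
Friday years: 2208, 2214, 2225, 2231, 2236, 2242, 2253, 2259, 2264, 2270, 2281 — 11 in total.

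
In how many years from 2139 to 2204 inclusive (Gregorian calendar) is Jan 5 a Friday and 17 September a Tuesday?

2

Check each year's weekday for Jan 5 and 17 September:
  2139: Mon/Thu  2140: Tue/Sat  2141: Thu/Sun  2142: Fri/Mon  2143: Sat/Tue  2144: Sun/Thu  2145: Tue/Fri  2146: Wed/Sat  2147: Thu/Sun  2148: Fri/Tue ✓  2149: Sun/Wed  2150: Mon/Thu  2151: Tue/Fri  2152: Wed/Sun  …(38 more)…  2191: Wed/Sat  2192: Thu/Mon  2193: Sat/Tue  2194: Sun/Wed  2195: Mon/Thu  2196: Tue/Sat  2197: Thu/Sun  2198: Fri/Mon  2199: Sat/Tue  2200: Sun/Wed  2201: Mon/Thu  2202: Tue/Fri  2203: Wed/Sat  2204: Thu/Mon
Both conditions hold in: 2148, 2176 — 2.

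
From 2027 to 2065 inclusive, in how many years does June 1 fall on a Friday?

Track June 1's weekday year by year (advancing +1, or +2 across a Feb 29):
  2027: Tue  2028: Thu (+2)  2029: Fri (+1) ✓  2030: Sat (+1)  2031: Sun (+1)
  2032: Tue (+2)  2033: Wed (+1)  2034: Thu (+1)  2035: Fri (+1) ✓  2036: Sun (+2)
  2037: Mon (+1)  2038: Tue (+1)  2039: Wed (+1)  2040: Fri (+2) ✓  … (11 more years) …
  2052: Sat (+2)  2053: Sun (+1)  2054: Mon (+1)  2055: Tue (+1)  2056: Thu (+2)
  2057: Fri (+1) ✓  2058: Sat (+1)  2059: Sun (+1)  2060: Tue (+2)  2061: Wed (+1)
  2062: Thu (+1)  2063: Fri (+1) ✓  2064: Sun (+2)  2065: Mon (+1)
Friday years: 2029, 2035, 2040, 2046, 2057, 2063 — 6 in total.

6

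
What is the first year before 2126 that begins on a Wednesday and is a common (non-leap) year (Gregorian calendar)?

Jan 1 advances by 2 weekdays after a leap year and by 1 after a common year.
2126: Jan 1 is Tuesday.
2125: Monday
2124: Saturday (leap)
2123: Friday
2122: Thursday
2121: Wednesday
2121 begins on a Wednesday and is a common year.

2121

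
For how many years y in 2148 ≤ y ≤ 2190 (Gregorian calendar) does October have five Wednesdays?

19

October has 31 days; it has five Wednesdays when Wednesday falls among the first (month-length − 28) days — i.e. when October 1 is one of Wednesday/Tuesday/Monday.
October 1 by year: 2148:Tue✓ 2149:Wed✓ 2150:Thu 2151:Fri 2152:Sun 2153:Mon✓ 2154:Tue✓ 2155:Wed✓ 2156:Fri 2157:Sat 2158:Sun 2159:Mon✓ 2160:Wed✓ 2161:Thu 2162:Fri …(13 more)… 2176:Tue✓ 2177:Wed✓ 2178:Thu 2179:Fri 2180:Sun 2181:Mon✓ 2182:Tue✓ 2183:Wed✓ 2184:Fri 2185:Sat 2186:Sun 2187:Mon✓ 2188:Wed✓ 2189:Thu 2190:Fri
Years with five Wednesdays: 2148, 2149, 2153, 2154, 2155, 2159, 2160, 2164, 2165, 2166, 2170, 2171, 2176, 2177, 2181, 2182, 2183, 2187, 2188 → 19.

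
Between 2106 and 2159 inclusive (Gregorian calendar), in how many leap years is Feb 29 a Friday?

Leap years in 2106–2159: 13 of them.
Feb 29 weekday advances by 5 (mod 7) from one leap year to the next four years later (or differs when a century non-leap intervenes).
Leap-day weekdays: 2108:Wed 2112:Mon 2116:Sat 2120:Thu 2124:Tue 2128:Sun 2132:Fri✓ 2136:Wed 2140:Mon 2144:Sat 2148:Thu 2152:Tue 2156:Sun
Friday: 2132 → 1.

1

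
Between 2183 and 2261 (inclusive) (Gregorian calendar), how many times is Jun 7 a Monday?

Track Jun 7's weekday year by year (advancing +1, or +2 across a Feb 29):
  2183: Sat  2184: Mon (+2) ✓  2185: Tue (+1)  2186: Wed (+1)  2187: Thu (+1)
  2188: Sat (+2)  2189: Sun (+1)  2190: Mon (+1) ✓  2191: Tue (+1)  2192: Thu (+2)
  2193: Fri (+1)  2194: Sat (+1)  2195: Sun (+1)  2196: Tue (+2)  … (51 more years) …
  2248: Wed (+2)  2249: Thu (+1)  2250: Fri (+1)  2251: Sat (+1)  2252: Mon (+2) ✓
  2253: Tue (+1)  2254: Wed (+1)  2255: Thu (+1)  2256: Sat (+2)  2257: Sun (+1)
  2258: Mon (+1) ✓  2259: Tue (+1)  2260: Thu (+2)  2261: Fri (+1)
Monday years: 2184, 2190, 2202, 2213, 2219, 2224, 2230, 2241, 2247, 2252, 2258 — 11 in total.

11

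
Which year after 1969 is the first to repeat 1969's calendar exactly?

1975

Two years share a calendar iff Jan 1 falls on the same weekday and both are leap or both are common. 1969: Jan 1 is Wednesday, common year.
1970: Jan 1 Thursday, common
1971: Jan 1 Friday, common
1972: Jan 1 Saturday, leap
1973: Jan 1 Monday, common
1974: Jan 1 Tuesday, common
1975: Jan 1 Wednesday, common
1975 matches on both conditions.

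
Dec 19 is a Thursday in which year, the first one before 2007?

From one year to the next, a fixed date's weekday advances by 1, or by 2 when a Feb 29 lies between the two dates.
2007: December 19 is Wednesday.
2006: Tuesday (−1)
2005: Monday (−1)
2004: Sunday (−1)
2003: Friday (−2)
2002: Thursday (−1)
Dec 19 falls on a Thursday in 2002.

2002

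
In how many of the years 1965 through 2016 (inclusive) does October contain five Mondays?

22

October has 31 days; it has five Mondays when Monday falls among the first (month-length − 28) days — i.e. when October 1 is one of Monday/Sunday/Saturday.
October 1 by year: 1965:Fri 1966:Sat✓ 1967:Sun✓ 1968:Tue 1969:Wed 1970:Thu 1971:Fri 1972:Sun✓ 1973:Mon✓ 1974:Tue 1975:Wed 1976:Fri 1977:Sat✓ 1978:Sun✓ 1979:Mon✓ …(22 more)… 2002:Tue 2003:Wed 2004:Fri 2005:Sat✓ 2006:Sun✓ 2007:Mon✓ 2008:Wed 2009:Thu 2010:Fri 2011:Sat✓ 2012:Mon✓ 2013:Tue 2014:Wed 2015:Thu 2016:Sat✓
Years with five Mondays: 1966, 1967, 1972, 1973, 1977, 1978, 1979, 1983, 1984, 1988, 1989, 1990, 1994, 1995, 2000, 2001, 2005, 2006, 2007, 2011, 2012, 2016 → 22.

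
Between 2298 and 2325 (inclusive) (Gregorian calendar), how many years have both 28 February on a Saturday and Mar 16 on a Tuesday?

1

Check each year's weekday for 28 February and Mar 16:
  2298: Mon/Wed  2299: Tue/Thu  2300: Wed/Fri  2301: Thu/Sat  2302: Fri/Sun  2303: Sat/Mon  2304: Sun/Wed  2305: Tue/Thu  2306: Wed/Fri  2307: Thu/Sat  2308: Fri/Mon  2309: Sun/Tue  2310: Mon/Wed  2311: Tue/Thu  2312: Wed/Sat  2313: Fri/Sun  2314: Sat/Mon  2315: Sun/Tue  2316: Mon/Thu  2317: Wed/Fri  2318: Thu/Sat  2319: Fri/Sun  2320: Sat/Tue ✓  2321: Mon/Wed  2322: Tue/Thu  2323: Wed/Fri  2324: Thu/Sun  2325: Sat/Mon
Both conditions hold in: 2320 — 1.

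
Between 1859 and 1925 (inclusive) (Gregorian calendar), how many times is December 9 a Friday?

10

Track December 9's weekday year by year (advancing +1, or +2 across a Feb 29):
  1859: Fri ✓  1860: Sun (+2)  1861: Mon (+1)  1862: Tue (+1)  1863: Wed (+1)
  1864: Fri (+2) ✓  1865: Sat (+1)  1866: Sun (+1)  1867: Mon (+1)  1868: Wed (+2)
  1869: Thu (+1)  1870: Fri (+1) ✓  1871: Sat (+1)  1872: Mon (+2)  … (39 more years) …
  1912: Mon (+2)  1913: Tue (+1)  1914: Wed (+1)  1915: Thu (+1)  1916: Sat (+2)
  1917: Sun (+1)  1918: Mon (+1)  1919: Tue (+1)  1920: Thu (+2)  1921: Fri (+1) ✓
  1922: Sat (+1)  1923: Sun (+1)  1924: Tue (+2)  1925: Wed (+1)
Friday years: 1859, 1864, 1870, 1881, 1887, 1892, 1898, 1904, 1910, 1921 — 10 in total.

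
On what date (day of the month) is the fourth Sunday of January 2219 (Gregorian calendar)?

24

January 1, 2219 is a Friday, so the first Sunday is the 3rd.
The fourth Sunday is 3 + 21 = 24.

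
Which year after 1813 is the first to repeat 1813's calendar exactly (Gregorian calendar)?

1819

Two years share a calendar iff Jan 1 falls on the same weekday and both are leap or both are common. 1813: Jan 1 is Friday, common year.
1814: Jan 1 Saturday, common
1815: Jan 1 Sunday, common
1816: Jan 1 Monday, leap
1817: Jan 1 Wednesday, common
1818: Jan 1 Thursday, common
1819: Jan 1 Friday, common
1819 matches on both conditions.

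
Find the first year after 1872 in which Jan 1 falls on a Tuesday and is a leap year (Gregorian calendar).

Jan 1 advances by 2 weekdays after a leap year and by 1 after a common year.
1872: Jan 1 is Monday (leap).
1873: Wednesday
1874: Thursday
1875: Friday
1876: Saturday (leap)
1877: Monday
1878: Tuesday
1879: Wednesday
1880: Thursday (leap)
1881: Saturday
1882: Sunday
1883: Monday
1884: Tuesday (leap)
1884 begins on a Tuesday and is a leap year.

1884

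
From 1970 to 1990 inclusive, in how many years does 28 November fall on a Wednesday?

Track 28 November's weekday year by year (advancing +1, or +2 across a Feb 29):
  1970: Sat  1971: Sun (+1)  1972: Tue (+2)  1973: Wed (+1) ✓  1974: Thu (+1)
  1975: Fri (+1)  1976: Sun (+2)  1977: Mon (+1)  1978: Tue (+1)  1979: Wed (+1) ✓
  1980: Fri (+2)  1981: Sat (+1)  1982: Sun (+1)  1983: Mon (+1)  1984: Wed (+2) ✓
  1985: Thu (+1)  1986: Fri (+1)  1987: Sat (+1)  1988: Mon (+2)  1989: Tue (+1)
  1990: Wed (+1) ✓
Wednesday years: 1973, 1979, 1984, 1990 — 4 in total.

4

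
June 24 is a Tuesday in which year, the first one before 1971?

1969

From one year to the next, a fixed date's weekday advances by 1, or by 2 when a Feb 29 lies between the two dates.
1971: June 24 is Thursday.
1970: Wednesday (−1)
1969: Tuesday (−1)
June 24 falls on a Tuesday in 1969.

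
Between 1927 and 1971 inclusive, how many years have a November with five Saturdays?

13

November has 30 days; it has five Saturdays when Saturday falls among the first (month-length − 28) days — i.e. when November 1 is one of Saturday/Friday.
November 1 by year: 1927:Tue 1928:Thu 1929:Fri✓ 1930:Sat✓ 1931:Sun 1932:Tue 1933:Wed 1934:Thu 1935:Fri✓ 1936:Sun 1937:Mon 1938:Tue 1939:Wed 1940:Fri✓ 1941:Sat✓ …(15 more)… 1957:Fri✓ 1958:Sat✓ 1959:Sun 1960:Tue 1961:Wed 1962:Thu 1963:Fri✓ 1964:Sun 1965:Mon 1966:Tue 1967:Wed 1968:Fri✓ 1969:Sat✓ 1970:Sun 1971:Mon
Years with five Saturdays: 1929, 1930, 1935, 1940, 1941, 1946, 1947, 1952, 1957, 1958, 1963, 1968, 1969 → 13.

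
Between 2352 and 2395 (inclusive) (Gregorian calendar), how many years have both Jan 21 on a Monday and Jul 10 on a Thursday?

Check each year's weekday for Jan 21 and Jul 10:
  2352: Mon/Thu ✓  2353: Wed/Fri  2354: Thu/Sat  2355: Fri/Sun  2356: Sat/Tue  2357: Mon/Wed  2358: Tue/Thu  2359: Wed/Fri  2360: Thu/Sun  2361: Sat/Mon  2362: Sun/Tue  2363: Mon/Wed  2364: Tue/Fri  2365: Thu/Sat  …(16 more)…  2382: Thu/Sat  2383: Fri/Sun  2384: Sat/Tue  2385: Mon/Wed  2386: Tue/Thu  2387: Wed/Fri  2388: Thu/Sun  2389: Sat/Mon  2390: Sun/Tue  2391: Mon/Wed  2392: Tue/Fri  2393: Thu/Sat  2394: Fri/Sun  2395: Sat/Mon
Both conditions hold in: 2352, 2380 — 2.

2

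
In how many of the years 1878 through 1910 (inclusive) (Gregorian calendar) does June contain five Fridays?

June has 30 days; it has five Fridays when Friday falls among the first (month-length − 28) days — i.e. when June 1 is one of Friday/Thursday.
June 1 by year: 1878:Sat 1879:Sun 1880:Tue 1881:Wed 1882:Thu✓ 1883:Fri✓ 1884:Sun 1885:Mon 1886:Tue 1887:Wed 1888:Fri✓ 1889:Sat 1890:Sun 1891:Mon 1892:Wed …(3 more)… 1896:Mon 1897:Tue 1898:Wed 1899:Thu✓ 1900:Fri✓ 1901:Sat 1902:Sun 1903:Mon 1904:Wed 1905:Thu✓ 1906:Fri✓ 1907:Sat 1908:Mon 1909:Tue 1910:Wed
Years with five Fridays: 1882, 1883, 1888, 1893, 1894, 1899, 1900, 1905, 1906 → 9.

9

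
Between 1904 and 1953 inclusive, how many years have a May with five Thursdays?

May has 31 days; it has five Thursdays when Thursday falls among the first (month-length − 28) days — i.e. when May 1 is one of Thursday/Wednesday/Tuesday.
May 1 by year: 1904:Sun 1905:Mon 1906:Tue✓ 1907:Wed✓ 1908:Fri 1909:Sat 1910:Sun 1911:Mon 1912:Wed✓ 1913:Thu✓ 1914:Fri 1915:Sat 1916:Mon 1917:Tue✓ 1918:Wed✓ …(20 more)… 1939:Mon 1940:Wed✓ 1941:Thu✓ 1942:Fri 1943:Sat 1944:Mon 1945:Tue✓ 1946:Wed✓ 1947:Thu✓ 1948:Sat 1949:Sun 1950:Mon 1951:Tue✓ 1952:Thu✓ 1953:Fri
Years with five Thursdays: 1906, 1907, 1912, 1913, 1917, 1918, 1919, 1923, 1924, 1928, 1929, 1930, 1934, 1935, 1940, 1941, 1945, 1946, 1947, 1951, 1952 → 21.

21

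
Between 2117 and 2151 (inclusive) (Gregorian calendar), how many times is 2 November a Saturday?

Track 2 November's weekday year by year (advancing +1, or +2 across a Feb 29):
  2117: Tue  2118: Wed (+1)  2119: Thu (+1)  2120: Sat (+2) ✓  2121: Sun (+1)
  2122: Mon (+1)  2123: Tue (+1)  2124: Thu (+2)  2125: Fri (+1)  2126: Sat (+1) ✓
  2127: Sun (+1)  2128: Tue (+2)  2129: Wed (+1)  2130: Thu (+1)  … (7 more years) …
  2138: Sun (+1)  2139: Mon (+1)  2140: Wed (+2)  2141: Thu (+1)  2142: Fri (+1)
  2143: Sat (+1) ✓  2144: Mon (+2)  2145: Tue (+1)  2146: Wed (+1)  2147: Thu (+1)
  2148: Sat (+2) ✓  2149: Sun (+1)  2150: Mon (+1)  2151: Tue (+1)
Saturday years: 2120, 2126, 2137, 2143, 2148 — 5 in total.

5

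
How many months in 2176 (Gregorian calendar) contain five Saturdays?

A month of length L has five Saturdays iff its first Saturday is on day ≤ L−28 (so day 1–3 in a 31-day month, 1–2 in a 30-day month, day 1 in a leap February).
Checking each month of 2176: Jan starts Mon (31d); Feb starts Thu (29d); Mar starts Fri (31d) ✓; Apr starts Mon (30d); May starts Wed (31d); Jun starts Sat (30d) ✓; Jul starts Mon (31d); Aug starts Thu (31d) ✓; Sep starts Sun (30d); Oct starts Tue (31d); Nov starts Fri (30d) ✓; Dec starts Sun (31d).
Five-Saturday months: March, June, August, November → 4.

4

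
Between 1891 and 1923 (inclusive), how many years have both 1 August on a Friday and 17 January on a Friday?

Check each year's weekday for 1 August and 17 January:
  1891: Sat/Sat  1892: Mon/Sun  1893: Tue/Tue  1894: Wed/Wed  1895: Thu/Thu  1896: Sat/Fri  1897: Sun/Sun  1898: Mon/Mon  1899: Tue/Tue  1900: Wed/Wed  1901: Thu/Thu  1902: Fri/Fri ✓  1903: Sat/Sat  1904: Mon/Sun  …(5 more)…  1910: Mon/Mon  1911: Tue/Tue  1912: Thu/Wed  1913: Fri/Fri ✓  1914: Sat/Sat  1915: Sun/Sun  1916: Tue/Mon  1917: Wed/Wed  1918: Thu/Thu  1919: Fri/Fri ✓  1920: Sun/Sat  1921: Mon/Mon  1922: Tue/Tue  1923: Wed/Wed
Both conditions hold in: 1902, 1913, 1919 — 3.

3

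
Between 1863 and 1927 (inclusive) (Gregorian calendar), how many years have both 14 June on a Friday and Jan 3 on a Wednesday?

2

Check each year's weekday for 14 June and Jan 3:
  1863: Sun/Sat  1864: Tue/Sun  1865: Wed/Tue  1866: Thu/Wed  1867: Fri/Thu  1868: Sun/Fri  1869: Mon/Sun  1870: Tue/Mon  1871: Wed/Tue  1872: Fri/Wed ✓  1873: Sat/Fri  1874: Sun/Sat  1875: Mon/Sun  1876: Wed/Mon  …(37 more)…  1914: Sun/Sat  1915: Mon/Sun  1916: Wed/Mon  1917: Thu/Wed  1918: Fri/Thu  1919: Sat/Fri  1920: Mon/Sat  1921: Tue/Mon  1922: Wed/Tue  1923: Thu/Wed  1924: Sat/Thu  1925: Sun/Sat  1926: Mon/Sun  1927: Tue/Mon
Both conditions hold in: 1872, 1912 — 2.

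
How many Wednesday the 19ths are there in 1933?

2

Check the 19th of each month of 1933: Jan 19: Thu, Feb 19: Sun, Mar 19: Sun, Apr 19: Wed, May 19: Fri, Jun 19: Mon, Jul 19: Wed, Aug 19: Sat, Sep 19: Tue, Oct 19: Thu, Nov 19: Sun, Dec 19: Tue.
Wednesday occurs in April, July — 2 months.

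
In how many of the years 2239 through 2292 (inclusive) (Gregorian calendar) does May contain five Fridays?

24

May has 31 days; it has five Fridays when Friday falls among the first (month-length − 28) days — i.e. when May 1 is one of Friday/Thursday/Wednesday.
May 1 by year: 2239:Wed✓ 2240:Fri✓ 2241:Sat 2242:Sun 2243:Mon 2244:Wed✓ 2245:Thu✓ 2246:Fri✓ 2247:Sat 2248:Mon 2249:Tue 2250:Wed✓ 2251:Thu✓ 2252:Sat 2253:Sun …(24 more)… 2278:Wed✓ 2279:Thu✓ 2280:Sat 2281:Sun 2282:Mon 2283:Tue 2284:Thu✓ 2285:Fri✓ 2286:Sat 2287:Sun 2288:Tue 2289:Wed✓ 2290:Thu✓ 2291:Fri✓ 2292:Sun
Years with five Fridays: 2239, 2240, 2244, 2245, 2246, 2250, 2251, 2256, 2257, 2261, 2262, 2263, 2267, 2268, 2272, 2273, 2274, 2278, 2279, 2284, 2285, 2289, 2290, 2291 → 24.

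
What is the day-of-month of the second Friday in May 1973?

May 1, 1973 is a Tuesday, so the first Friday is the 4th.
The second Friday is 4 + 7 = 11.

11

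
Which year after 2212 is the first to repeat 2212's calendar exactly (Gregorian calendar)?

2240

Two years share a calendar iff Jan 1 falls on the same weekday and both are leap or both are common. 2212: Jan 1 is Wednesday, leap year.
2213: Jan 1 Friday, common
2214: Jan 1 Saturday, common
2215: Jan 1 Sunday, common
2216: Jan 1 Monday, leap
2217: Jan 1 Wednesday, common
2218: Jan 1 Thursday, common
2219: Jan 1 Friday, common
2220: Jan 1 Saturday, leap
2221: Jan 1 Monday, common
2222: Jan 1 Tuesday, common
2223: Jan 1 Wednesday, common
2224: Jan 1 Thursday, leap
2225: Jan 1 Saturday, common
2226: Jan 1 Sunday, common
2227: Jan 1 Monday, common
2228: Jan 1 Tuesday, leap
2229: Jan 1 Thursday, common
2230: Jan 1 Friday, common
2231: Jan 1 Saturday, common
2232: Jan 1 Sunday, leap
2233: Jan 1 Tuesday, common
2234: Jan 1 Wednesday, common
2235: Jan 1 Thursday, common
2236: Jan 1 Friday, leap
2237: Jan 1 Sunday, common
2238: Jan 1 Monday, common
2239: Jan 1 Tuesday, common
2240: Jan 1 Wednesday, leap
2240 matches on both conditions.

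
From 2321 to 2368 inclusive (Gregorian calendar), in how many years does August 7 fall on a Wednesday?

7

Track August 7's weekday year by year (advancing +1, or +2 across a Feb 29):
  2321: Sun  2322: Mon (+1)  2323: Tue (+1)  2324: Thu (+2)  2325: Fri (+1)
  2326: Sat (+1)  2327: Sun (+1)  2328: Tue (+2)  2329: Wed (+1) ✓  2330: Thu (+1)
  2331: Fri (+1)  2332: Sun (+2)  2333: Mon (+1)  2334: Tue (+1)  … (20 more years) …
  2355: Sun (+1)  2356: Tue (+2)  2357: Wed (+1) ✓  2358: Thu (+1)  2359: Fri (+1)
  2360: Sun (+2)  2361: Mon (+1)  2362: Tue (+1)  2363: Wed (+1) ✓  2364: Fri (+2)
  2365: Sat (+1)  2366: Sun (+1)  2367: Mon (+1)  2368: Wed (+2) ✓
Wednesday years: 2329, 2335, 2340, 2346, 2357, 2363, 2368 — 7 in total.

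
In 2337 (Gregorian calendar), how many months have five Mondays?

A month of length L has five Mondays iff its first Monday is on day ≤ L−28 (so day 1–3 in a 31-day month, 1–2 in a 30-day month, day 1 in a leap February).
Checking each month of 2337: Jan starts Fri (31d); Feb starts Mon (28d); Mar starts Mon (31d) ✓; Apr starts Thu (30d); May starts Sat (31d) ✓; Jun starts Tue (30d); Jul starts Thu (31d); Aug starts Sun (31d) ✓; Sep starts Wed (30d); Oct starts Fri (31d); Nov starts Mon (30d) ✓; Dec starts Wed (31d).
Five-Monday months: March, May, August, November → 4.

4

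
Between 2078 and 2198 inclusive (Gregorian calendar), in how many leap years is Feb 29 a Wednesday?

Leap years in 2078–2198: 29 of them.
Feb 29 weekday advances by 5 (mod 7) from one leap year to the next four years later (or differs when a century non-leap intervenes).
Leap-day weekdays: 2080:Thu 2084:Tue 2088:Sun 2092:Fri 2096:Wed✓ 2104:Fri 2108:Wed✓ 2112:Mon 2116:Sat 2120:Thu 2124:Tue 2128:Sun 2132:Fri …(3 more)… 2148:Thu 2152:Tue 2156:Sun 2160:Fri 2164:Wed✓ 2168:Mon 2172:Sat 2176:Thu 2180:Tue 2184:Sun 2188:Fri 2192:Wed✓ 2196:Mon
Wednesday: 2096, 2108, 2136, 2164, 2192 → 5.

5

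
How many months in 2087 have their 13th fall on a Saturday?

Check the 13th of each month of 2087: Jan 13: Mon, Feb 13: Thu, Mar 13: Thu, Apr 13: Sun, May 13: Tue, Jun 13: Fri, Jul 13: Sun, Aug 13: Wed, Sep 13: Sat, Oct 13: Mon, Nov 13: Thu, Dec 13: Sat.
Saturday occurs in September, December — 2 months.

2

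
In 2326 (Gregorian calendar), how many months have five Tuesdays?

A month of length L has five Tuesdays iff its first Tuesday is on day ≤ L−28 (so day 1–3 in a 31-day month, 1–2 in a 30-day month, day 1 in a leap February).
Checking each month of 2326: Jan starts Fri (31d); Feb starts Mon (28d); Mar starts Mon (31d) ✓; Apr starts Thu (30d); May starts Sat (31d); Jun starts Tue (30d) ✓; Jul starts Thu (31d); Aug starts Sun (31d) ✓; Sep starts Wed (30d); Oct starts Fri (31d); Nov starts Mon (30d) ✓; Dec starts Wed (31d).
Five-Tuesday months: March, June, August, November → 4.

4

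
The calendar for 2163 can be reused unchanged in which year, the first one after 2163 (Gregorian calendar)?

2174

Two years share a calendar iff Jan 1 falls on the same weekday and both are leap or both are common. 2163: Jan 1 is Saturday, common year.
2164: Jan 1 Sunday, leap
2165: Jan 1 Tuesday, common
2166: Jan 1 Wednesday, common
2167: Jan 1 Thursday, common
2168: Jan 1 Friday, leap
2169: Jan 1 Sunday, common
2170: Jan 1 Monday, common
2171: Jan 1 Tuesday, common
2172: Jan 1 Wednesday, leap
2173: Jan 1 Friday, common
2174: Jan 1 Saturday, common
2174 matches on both conditions.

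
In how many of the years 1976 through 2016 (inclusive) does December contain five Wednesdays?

December has 31 days; it has five Wednesdays when Wednesday falls among the first (month-length − 28) days — i.e. when December 1 is one of Wednesday/Tuesday/Monday.
December 1 by year: 1976:Wed✓ 1977:Thu 1978:Fri 1979:Sat 1980:Mon✓ 1981:Tue✓ 1982:Wed✓ 1983:Thu 1984:Sat 1985:Sun 1986:Mon✓ 1987:Tue✓ 1988:Thu 1989:Fri 1990:Sat …(11 more)… 2002:Sun 2003:Mon✓ 2004:Wed✓ 2005:Thu 2006:Fri 2007:Sat 2008:Mon✓ 2009:Tue✓ 2010:Wed✓ 2011:Thu 2012:Sat 2013:Sun 2014:Mon✓ 2015:Tue✓ 2016:Thu
Years with five Wednesdays: 1976, 1980, 1981, 1982, 1986, 1987, 1992, 1993, 1997, 1998, 1999, 2003, 2004, 2008, 2009, 2010, 2014, 2015 → 18.

18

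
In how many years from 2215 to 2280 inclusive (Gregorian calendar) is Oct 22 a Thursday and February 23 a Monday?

7

Check each year's weekday for Oct 22 and February 23:
  2215: Sun/Thu  2216: Tue/Fri  2217: Wed/Sun  2218: Thu/Mon ✓  2219: Fri/Tue  2220: Sun/Wed  2221: Mon/Fri  2222: Tue/Sat  2223: Wed/Sun  2224: Fri/Mon  2225: Sat/Wed  2226: Sun/Thu  2227: Mon/Fri  2228: Wed/Sat  …(38 more)…  2267: Tue/Sat  2268: Thu/Sun  2269: Fri/Tue  2270: Sat/Wed  2271: Sun/Thu  2272: Tue/Fri  2273: Wed/Sun  2274: Thu/Mon ✓  2275: Fri/Tue  2276: Sun/Wed  2277: Mon/Fri  2278: Tue/Sat  2279: Wed/Sun  2280: Fri/Mon
Both conditions hold in: 2218, 2229, 2235, 2246, 2257, 2263, 2274 — 7.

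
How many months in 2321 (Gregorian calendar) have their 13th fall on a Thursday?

2

Check the 13th of each month of 2321: Jan 13: Thu, Feb 13: Sun, Mar 13: Sun, Apr 13: Wed, May 13: Fri, Jun 13: Mon, Jul 13: Wed, Aug 13: Sat, Sep 13: Tue, Oct 13: Thu, Nov 13: Sun, Dec 13: Tue.
Thursday occurs in January, October — 2 months.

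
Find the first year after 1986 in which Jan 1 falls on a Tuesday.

1991

Jan 1 advances by 2 weekdays after a leap year and by 1 after a common year.
1986: Jan 1 is Wednesday.
1987: Thursday
1988: Friday (leap)
1989: Sunday
1990: Monday
1991: Tuesday
1991 begins on a Tuesday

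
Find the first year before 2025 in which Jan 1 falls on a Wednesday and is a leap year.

2020

Jan 1 advances by 2 weekdays after a leap year and by 1 after a common year.
2025: Jan 1 is Wednesday.
2024: Monday (leap)
2023: Sunday
2022: Saturday
2021: Friday
2020: Wednesday (leap)
2020 begins on a Wednesday and is a leap year.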